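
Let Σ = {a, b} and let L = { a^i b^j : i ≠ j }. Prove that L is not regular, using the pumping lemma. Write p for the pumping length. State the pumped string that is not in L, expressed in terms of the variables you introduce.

Toward a contradiction, assume L is regular with pumping length p.
Choose w = a^p b^{p+p!}. Since p ≠ p+p!, w ∈ L; and |w| ≥ p.
By the pumping lemma, w = xyz with |xy| ≤ p and y is nonempty.
Since the first p symbols of w are all a's and |xy| ≤ p, y lies entirely in the leading a-block: y = a^k for some k with 1 ≤ k ≤ p.
Since 1 ≤ k ≤ p, k divides p!; set t = 1 + p!/k. Then xy^t z has p + (p!/k)·k = p + p! copies of a. Now the a-count equals the b-count, so i ≠ j fails. So xy^t z = a^{p+p!} b^{p+p!} ∉ L.
Contradiction. Therefore L is not regular.

a^{p+p!} b^{p+p!}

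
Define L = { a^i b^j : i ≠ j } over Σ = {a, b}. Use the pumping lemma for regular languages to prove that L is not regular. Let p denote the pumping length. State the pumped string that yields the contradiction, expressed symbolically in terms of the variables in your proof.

Assume L is regular; let p be its pumping constant.
Choose w = a^p b^{p+p!}. Since p ≠ p+p!, w ∈ L; and |w| ≥ p.
By the pumping lemma, w = xyz with |xy| ≤ p and |y| ≥ 1.
Since the first p symbols of w are all a's and |xy| ≤ p, y lies entirely in the leading a-block: y = a^k for some k with 1 ≤ k ≤ p.
Since 1 ≤ k ≤ p, k divides p!; set t = 1 + p!/k. Then xy^t z has p + (p!/k)·k = p + p! copies of a. Now the a-count equals the b-count, so i ≠ j fails. So xy^t z = a^{p+p!} b^{p+p!} ∉ L.
This contradicts the pumping lemma, so L is not regular.

a^{p+p!} b^{p+p!}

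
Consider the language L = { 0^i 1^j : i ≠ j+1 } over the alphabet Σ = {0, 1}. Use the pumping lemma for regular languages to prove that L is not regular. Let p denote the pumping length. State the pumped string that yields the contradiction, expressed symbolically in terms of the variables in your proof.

Suppose for contradiction that L is regular, and let p be the pumping length.
Choose w = 0^p 1^{p+p!-1}. Since p ≠ (p+p!-1)+1 = p+p!, w ∈ L; and |w| ≥ p.
The pumping lemma gives a decomposition w = xyz where |xy| ≤ p and |y| > 0.
The first p characters of w are 0's, so xy (and hence y) consists only of 0's. Write y = 0^k, 1 ≤ k ≤ p.
Since 1 ≤ k ≤ p, k divides p!; set t = 1 + p!/k. Then xy^t z has p + (p!/k)·k = p + p! copies of 0. Now the 0-count is p+p! and (1-count)+1 = (p+p!-1)+1 = p+p!, so i ≠ j+1 fails. So xy^t z = 0^{p+p!} 1^{p+p!-1} ∉ L.
This is a contradiction; hence L is not regular.

0^{p+p!} 1^{p+p!-1}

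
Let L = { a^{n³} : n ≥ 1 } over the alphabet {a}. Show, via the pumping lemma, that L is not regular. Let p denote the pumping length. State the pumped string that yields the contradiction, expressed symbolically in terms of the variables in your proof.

Toward a contradiction, assume L is regular with pumping length p.
Take w = a^{p³} ∈ L with |w| = p³ ≥ p.
By the pumping lemma, w = xyz with |xy| ≤ p and |y| ≥ 1.
Then y = a^k for some k with 1 ≤ k ≤ p.
Pump with i = 2: xy^2z = a^{p³+k}. Since 1 ≤ k ≤ p, p³ < p³+k ≤ p³+p < p³+3p²+3p+1 = (p+1)³, so p³+k is not a perfect cube. So xy^2z ∉ L.
This is a contradiction; hence L is not regular.

a^{p³+k}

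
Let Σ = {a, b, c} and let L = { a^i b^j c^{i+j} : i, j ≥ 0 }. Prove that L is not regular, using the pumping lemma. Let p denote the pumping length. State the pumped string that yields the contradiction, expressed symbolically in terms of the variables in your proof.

a^{p+k} b^p c^{2p}

Toward a contradiction, assume L is regular with pumping length p.
Take w = a^p b^p c^{2p} ∈ L (with i=j=p, i+j=2p), |w| = 4p ≥ p.
By the pumping lemma, w = xyz with |xy| ≤ p and |y| ≥ 1.
The first p characters of w are a's, so xy (and hence y) consists only of a's. Write y = a^k, 1 ≤ k ≤ p.
Consider xy^2z = a^{p+k} b^p c^{2p}. Now the a- and b-counts sum to 2p+k, but the c-count is 2p ≠ 2p+k. So xy^2z ∉ L.
This is a contradiction; hence L is not regular.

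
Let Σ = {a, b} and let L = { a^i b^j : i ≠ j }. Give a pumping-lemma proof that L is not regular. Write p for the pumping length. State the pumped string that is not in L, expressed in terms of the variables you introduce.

a^{p+p!} b^{p+p!}

Assume L is regular; let p be its pumping constant.
Choose w = a^p b^{p+p!}. Since p ≠ p+p!, w ∈ L; and |w| ≥ p.
Write w = xyz as guaranteed by the lemma, with |xy| ≤ p and |y| ≥ 1.
Since the first p symbols of w are all a's and |xy| ≤ p, y lies entirely in the leading a-block: y = a^k for some k with 1 ≤ k ≤ p.
Since 1 ≤ k ≤ p, k divides p!; set t = 1 + p!/k. Then xy^t z has p + (p!/k)·k = p + p! copies of a. Now the a-count equals the b-count, so i ≠ j fails. So xy^t z = a^{p+p!} b^{p+p!} ∉ L.
Contradiction. Therefore L is not regular.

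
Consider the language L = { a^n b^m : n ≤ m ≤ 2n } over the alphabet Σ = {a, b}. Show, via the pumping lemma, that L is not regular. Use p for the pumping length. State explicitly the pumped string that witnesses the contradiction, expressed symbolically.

a^{p+k} b^p

Assume L is regular; let p be its pumping constant.
Take w = a^p b^p ∈ L (since p ≤ p ≤ 2p), with |w| = 2p ≥ p.
The pumping lemma gives a decomposition w = xyz where |xy| ≤ p and y is nonempty.
Because |xy| ≤ p and w begins with p copies of a, we have y = a^k with 1 ≤ k ≤ p.
Pump with i = 2: xy^2z = a^{p+k} b^p. Now n = p+k > p = m, so the condition n ≤ m fails. Thus xy^2z ∉ L.
Contradiction. Therefore L is not regular.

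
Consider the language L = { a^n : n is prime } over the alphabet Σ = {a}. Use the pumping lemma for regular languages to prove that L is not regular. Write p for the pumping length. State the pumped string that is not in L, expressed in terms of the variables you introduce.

Toward a contradiction, assume L is regular with pumping length p.
Let q be a prime with q ≥ p+2 (infinitely many primes exist), and take w = a^q ∈ L with |w| = q ≥ p.
The pumping lemma gives a decomposition w = xyz where |xy| ≤ p and |y| ≥ 1.
Then y = a^k for some k with 1 ≤ k ≤ p.
Since 1 ≤ k ≤ p, |xz| = q-k. Pump with i = q+1: |xy^{q+1}z| = (q-k)+(q+1)k = q+qk = q(1+k), which is composite (both factors ≥ 2). So xy^{q+1}z = a^{q(1+k)} ∉ L.
This is a contradiction; hence L is not regular.

a^{q(1+k)}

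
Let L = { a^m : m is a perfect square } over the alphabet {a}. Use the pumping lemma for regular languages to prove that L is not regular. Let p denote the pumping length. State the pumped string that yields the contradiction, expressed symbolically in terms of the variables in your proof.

a^{p²+k}

Toward a contradiction, assume L is regular with pumping length p.
Take w = a^{p²} ∈ L with |w| = p² ≥ p.
By the pumping lemma, w = xyz with |xy| ≤ p and y is nonempty.
Then y = a^k for some k with 1 ≤ k ≤ p.
Pump with i = 2: xy^2z = a^{p²+k}. Since 1 ≤ k ≤ p, p² < p²+k ≤ p²+p < (p+1)², so p²+k lies strictly between consecutive squares and is not a perfect square. So xy^2z ∉ L.
This is a contradiction; hence L is not regular.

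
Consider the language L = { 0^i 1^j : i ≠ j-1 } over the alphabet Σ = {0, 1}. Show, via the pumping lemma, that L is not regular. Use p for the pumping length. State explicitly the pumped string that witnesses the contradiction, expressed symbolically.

Suppose for contradiction that L is regular, and let p be the pumping length.
Choose w = 0^p 1^{p+p!+1}. Since p ≠ (p+p!+1)-1 = p+p!, w ∈ L; and |w| ≥ p.
Write w = xyz as guaranteed by the lemma, with |xy| ≤ p and y is nonempty.
Since the first p symbols of w are all 0's and |xy| ≤ p, y lies entirely in the leading 0-block: y = 0^k for some k with 1 ≤ k ≤ p.
Since 1 ≤ k ≤ p, k divides p!; set t = 1 + p!/k. Then xy^t z has p + (p!/k)·k = p + p! copies of 0. Now the 0-count is p+p! and (1-count)-1 = (p+p!+1)-1 = p+p!, so i ≠ j-1 fails. So xy^t z = 0^{p+p!} 1^{p+p!+1} ∉ L.
Contradiction. Therefore L is not regular.

0^{p+p!} 1^{p+p!+1}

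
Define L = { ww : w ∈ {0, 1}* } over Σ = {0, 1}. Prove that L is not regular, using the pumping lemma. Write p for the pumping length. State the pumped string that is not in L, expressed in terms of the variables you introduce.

Suppose for contradiction that L is regular, and let p be the pumping length.
Take w = 0^p 1^p 0^p 1^p = uu where u = 0^p1^p; then w ∈ L and |w| = 4p ≥ p.
The pumping lemma gives a decomposition w = xyz where |xy| ≤ p and y is nonempty.
Because |xy| ≤ p and w begins with p copies of 0, we have y = 0^k with 1 ≤ k ≤ p.
Pump with i = 2: xy^2z = 0^{p+k} 1^p 0^p 1^p, of length 4p+k. Suppose this equals vv. The string starts with 0 and ends with 1, so v does too; thus the boundary between the two copies of v is a 1→0 transition. There is exactly one such transition, at position 2p+k, so |v| = 2p+k and |vv| = 4p+2k ≠ 4p+k since k ≥ 1. So xy^2z ∉ L.
This is a contradiction; hence L is not regular.

0^{p+k} 1^p 0^p 1^p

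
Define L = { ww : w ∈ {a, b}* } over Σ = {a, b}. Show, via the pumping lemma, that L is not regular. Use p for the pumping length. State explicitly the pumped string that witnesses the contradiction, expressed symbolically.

a^{p+k} b^p a^p b^p

Toward a contradiction, assume L is regular with pumping length p.
Take w = a^p b^p a^p b^p = uu where u = a^pb^p; then w ∈ L and |w| = 4p ≥ p.
Write w = xyz as guaranteed by the lemma, with |xy| ≤ p and y is nonempty.
Because |xy| ≤ p and w begins with p copies of a, we have y = a^k with 1 ≤ k ≤ p.
Pump with i = 2: xy^2z = a^{p+k} b^p a^p b^p, of length 4p+k. Suppose this equals vv. The string starts with a and ends with b, so v does too; thus the boundary between the two copies of v is a b→a transition. There is exactly one such transition, at position 2p+k, so |v| = 2p+k and |vv| = 4p+2k ≠ 4p+k since k ≥ 1. So xy^2z ∉ L.
Contradiction. Therefore L is not regular.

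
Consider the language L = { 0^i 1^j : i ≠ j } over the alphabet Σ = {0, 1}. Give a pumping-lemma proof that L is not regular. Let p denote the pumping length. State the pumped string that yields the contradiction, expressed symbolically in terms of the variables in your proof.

0^{p+p!} 1^{p+p!}

Assume L is regular; let p be its pumping constant.
Choose w = 0^p 1^{p+p!}. Since p ≠ p+p!, w ∈ L; and |w| ≥ p.
The pumping lemma gives a decomposition w = xyz where |xy| ≤ p and |y| > 0.
Since the first p symbols of w are all 0's and |xy| ≤ p, y lies entirely in the leading 0-block: y = 0^k for some k with 1 ≤ k ≤ p.
Since 1 ≤ k ≤ p, k divides p!; set t = 1 + p!/k. Then xy^t z has p + (p!/k)·k = p + p! copies of 0. Now the 0-count equals the 1-count, so i ≠ j fails. So xy^t z = 0^{p+p!} 1^{p+p!} ∉ L.
Contradiction. Therefore L is not regular.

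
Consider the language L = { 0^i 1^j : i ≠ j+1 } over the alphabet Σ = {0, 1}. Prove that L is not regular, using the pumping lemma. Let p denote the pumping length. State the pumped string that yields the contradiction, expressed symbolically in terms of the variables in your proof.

0^{p+p!} 1^{p+p!-1}

Assume L is regular; let p be its pumping constant.
Choose w = 0^p 1^{p+p!-1}. Since p ≠ (p+p!-1)+1 = p+p!, w ∈ L; and |w| ≥ p.
The pumping lemma gives a decomposition w = xyz where |xy| ≤ p and y is nonempty.
The first p characters of w are 0's, so xy (and hence y) consists only of 0's. Write y = 0^k, 1 ≤ k ≤ p.
Since 1 ≤ k ≤ p, k divides p!; set t = 1 + p!/k. Then xy^t z has p + (p!/k)·k = p + p! copies of 0. Now the 0-count is p+p! and (1-count)+1 = (p+p!-1)+1 = p+p!, so i ≠ j+1 fails. So xy^t z = 0^{p+p!} 1^{p+p!-1} ∉ L.
This is a contradiction; hence L is not regular.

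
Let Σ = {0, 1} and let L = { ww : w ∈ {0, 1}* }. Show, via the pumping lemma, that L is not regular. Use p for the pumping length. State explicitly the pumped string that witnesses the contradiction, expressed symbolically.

0^{p+k} 1^p 0^p 1^p

Toward a contradiction, assume L is regular with pumping length p.
Take w = 0^p 1^p 0^p 1^p = uu where u = 0^p1^p; then w ∈ L and |w| = 4p ≥ p.
The pumping lemma gives a decomposition w = xyz where |xy| ≤ p and |y| > 0.
The first p characters of w are 0's, so xy (and hence y) consists only of 0's. Write y = 0^k, 1 ≤ k ≤ p.
Pump with i = 2: xy^2z = 0^{p+k} 1^p 0^p 1^p, of length 4p+k. Suppose this equals vv. The string starts with 0 and ends with 1, so v does too; thus the boundary between the two copies of v is a 1→0 transition. There is exactly one such transition, at position 2p+k, so |v| = 2p+k and |vv| = 4p+2k ≠ 4p+k since k ≥ 1. So xy^2z ∉ L.
This is a contradiction; hence L is not regular.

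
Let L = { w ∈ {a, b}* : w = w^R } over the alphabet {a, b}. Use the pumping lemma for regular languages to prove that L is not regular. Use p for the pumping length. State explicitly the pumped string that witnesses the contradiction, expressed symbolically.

a^{p+k} b a^p

Toward a contradiction, assume L is regular with pumping length p.
Take w = a^p b a^p, a palindrome of length 2p+1 ≥ p.
The pumping lemma gives a decomposition w = xyz where |xy| ≤ p and |y| ≥ 1.
The first p characters of w are a's, so xy (and hence y) consists only of a's. Write y = a^k, 1 ≤ k ≤ p.
Pump with i = 2: xy^2z = a^{p+k} b a^p. Its reverse is a^p b a^{p+k}, which differs from xy^2z since k ≥ 1. So xy^2z is not a palindrome and xy^2z ∉ L.
Contradiction. Therefore L is not regular.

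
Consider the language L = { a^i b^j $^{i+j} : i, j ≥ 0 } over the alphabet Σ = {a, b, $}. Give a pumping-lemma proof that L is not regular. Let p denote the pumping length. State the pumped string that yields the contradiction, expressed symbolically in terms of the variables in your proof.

Toward a contradiction, assume L is regular with pumping length p.
Take w = a^p b^p $^{2p} ∈ L (with i=j=p, i+j=2p), |w| = 4p ≥ p.
By the pumping lemma, w = xyz with |xy| ≤ p and |y| > 0.
The first p characters of w are a's, so xy (and hence y) consists only of a's. Write y = a^k, 1 ≤ k ≤ p.
Consider xy^2z = a^{p+k} b^p $^{2p}. Now the a- and b-counts sum to 2p+k, but the $-count is 2p ≠ 2p+k. So xy^2z ∉ L.
This is a contradiction; hence L is not regular.

a^{p+k} b^p $^{2p}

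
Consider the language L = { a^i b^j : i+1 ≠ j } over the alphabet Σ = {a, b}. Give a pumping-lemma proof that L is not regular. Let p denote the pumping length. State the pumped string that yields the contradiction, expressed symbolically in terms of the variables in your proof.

Toward a contradiction, assume L is regular with pumping length p.
Choose w = a^p b^{p+p!+1}. Since p ≠ (p+p!+1)-1 = p+p!, w ∈ L; and |w| ≥ p.
Write w = xyz as guaranteed by the lemma, with |xy| ≤ p and |y| > 0.
Because |xy| ≤ p and w begins with p copies of a, we have y = a^k with 1 ≤ k ≤ p.
Since 1 ≤ k ≤ p, k divides p!; set t = 1 + p!/k. Then xy^t z has p + (p!/k)·k = p + p! copies of a. Now the a-count is p+p! and (b-count)-1 = (p+p!+1)-1 = p+p!, so i+1 ≠ j fails. So xy^t z = a^{p+p!} b^{p+p!+1} ∉ L.
This contradicts the pumping lemma, so L is not regular.

a^{p+p!} b^{p+p!+1}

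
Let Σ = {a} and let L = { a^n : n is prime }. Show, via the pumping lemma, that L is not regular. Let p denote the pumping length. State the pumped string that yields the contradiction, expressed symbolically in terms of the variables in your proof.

a^{q(1+k)}

Assume L is regular; let p be its pumping constant.
Let q be a prime with q ≥ p+2 (infinitely many primes exist), and take w = a^q ∈ L with |w| = q ≥ p.
The pumping lemma gives a decomposition w = xyz where |xy| ≤ p and y is nonempty.
Then y = a^k for some k with 1 ≤ k ≤ p.
Since 1 ≤ k ≤ p, |xz| = q-k. Pump with i = q+1: |xy^{q+1}z| = (q-k)+(q+1)k = q+qk = q(1+k), which is composite (both factors ≥ 2). So xy^{q+1}z = a^{q(1+k)} ∉ L.
This is a contradiction; hence L is not regular.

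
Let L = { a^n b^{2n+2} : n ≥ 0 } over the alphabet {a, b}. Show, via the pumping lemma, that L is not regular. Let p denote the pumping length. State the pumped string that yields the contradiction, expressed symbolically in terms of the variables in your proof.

Suppose for contradiction that L is regular, and let p be the pumping length.
Let w = a^p b^{2p+2} ∈ L; note |w| = 3p+2 ≥ p.
Write w = xyz as guaranteed by the lemma, with |xy| ≤ p and y is nonempty.
Because |xy| ≤ p and w begins with p copies of a, we have y = a^k with 1 ≤ k ≤ p.
Pump with i = 2: xy^2z = a^{p+k} b^{2p+2}. For this to lie in L we would need 2p+2 = 2(p+k)+2, which forces k = 0. But k ≥ 1, so xy^2z ∉ L.
Contradiction. Therefore L is not regular.

a^{p+k} b^{2p+2}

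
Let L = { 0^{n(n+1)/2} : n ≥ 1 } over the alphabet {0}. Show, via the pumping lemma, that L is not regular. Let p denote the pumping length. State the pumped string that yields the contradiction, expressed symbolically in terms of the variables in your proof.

0^{p(p+1)/2+k}

Toward a contradiction, assume L is regular with pumping length p.
Take w = 0^{p(p+1)/2} ∈ L with |w| = p(p+1)/2 ≥ p.
The pumping lemma gives a decomposition w = xyz where |xy| ≤ p and |y| > 0.
Then y = 0^k for some k with 1 ≤ k ≤ p.
Pump with i = 2: xy^2z = 0^{p(p+1)/2+k}. Since 1 ≤ k ≤ p, p(p+1)/2 < p(p+1)/2+k ≤ p(p+1)/2+p < (p+1)(p+2)/2, so p(p+1)/2+k is strictly between consecutive triangular numbers. So xy^2z ∉ L.
Contradiction. Therefore L is not regular.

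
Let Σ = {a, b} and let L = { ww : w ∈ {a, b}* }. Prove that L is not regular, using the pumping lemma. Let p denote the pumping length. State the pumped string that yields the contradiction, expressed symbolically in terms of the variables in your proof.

Assume L is regular; let p be its pumping constant.
Take w = a^p b^p a^p b^p = uu where u = a^pb^p; then w ∈ L and |w| = 4p ≥ p.
By the pumping lemma, w = xyz with |xy| ≤ p and |y| ≥ 1.
Since the first p symbols of w are all a's and |xy| ≤ p, y lies entirely in the leading a-block: y = a^k for some k with 1 ≤ k ≤ p.
Pump with i = 2: xy^2z = a^{p+k} b^p a^p b^p, of length 4p+k. Suppose this equals vv. The string starts with a and ends with b, so v does too; thus the boundary between the two copies of v is a b→a transition. There is exactly one such transition, at position 2p+k, so |v| = 2p+k and |vv| = 4p+2k ≠ 4p+k since k ≥ 1. So xy^2z ∉ L.
This contradicts the pumping lemma, so L is not regular.

a^{p+k} b^p a^p b^p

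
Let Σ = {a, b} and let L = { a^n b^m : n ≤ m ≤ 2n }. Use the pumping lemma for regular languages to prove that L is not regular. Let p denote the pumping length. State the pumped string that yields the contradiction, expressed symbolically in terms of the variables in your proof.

a^{p+k} b^p

Toward a contradiction, assume L is regular with pumping length p.
Take w = a^p b^p ∈ L (since p ≤ p ≤ 2p), with |w| = 2p ≥ p.
The pumping lemma gives a decomposition w = xyz where |xy| ≤ p and y is nonempty.
Because |xy| ≤ p and w begins with p copies of a, we have y = a^k with 1 ≤ k ≤ p.
Pump with i = 2: xy^2z = a^{p+k} b^p. Now n = p+k > p = m, so the condition n ≤ m fails. Thus xy^2z ∉ L.
Contradiction. Therefore L is not regular.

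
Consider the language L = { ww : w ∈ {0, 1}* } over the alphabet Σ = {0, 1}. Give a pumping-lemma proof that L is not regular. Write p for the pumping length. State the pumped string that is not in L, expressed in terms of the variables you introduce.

0^{p+k} 1^p 0^p 1^p

Suppose for contradiction that L is regular, and let p be the pumping length.
Take w = 0^p 1^p 0^p 1^p = uu where u = 0^p1^p; then w ∈ L and |w| = 4p ≥ p.
By the pumping lemma, w = xyz with |xy| ≤ p and |y| ≥ 1.
The first p characters of w are 0's, so xy (and hence y) consists only of 0's. Write y = 0^k, 1 ≤ k ≤ p.
Pump with i = 2: xy^2z = 0^{p+k} 1^p 0^p 1^p, of length 4p+k. Suppose this equals vv. The string starts with 0 and ends with 1, so v does too; thus the boundary between the two copies of v is a 1→0 transition. There is exactly one such transition, at position 2p+k, so |v| = 2p+k and |vv| = 4p+2k ≠ 4p+k since k ≥ 1. So xy^2z ∉ L.
Contradiction. Therefore L is not regular.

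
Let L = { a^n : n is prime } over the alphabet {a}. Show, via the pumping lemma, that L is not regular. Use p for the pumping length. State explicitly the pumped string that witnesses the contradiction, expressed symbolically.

a^{q(1+k)}

Assume L is regular; let p be its pumping constant.
Let q be a prime with q ≥ p+2 (infinitely many primes exist), and take w = a^q ∈ L with |w| = q ≥ p.
By the pumping lemma, w = xyz with |xy| ≤ p and |y| > 0.
Then y = a^k for some k with 1 ≤ k ≤ p.
Since 1 ≤ k ≤ p, |xz| = q-k. Pump with i = q+1: |xy^{q+1}z| = (q-k)+(q+1)k = q+qk = q(1+k), which is composite (both factors ≥ 2). So xy^{q+1}z = a^{q(1+k)} ∉ L.
This is a contradiction; hence L is not regular.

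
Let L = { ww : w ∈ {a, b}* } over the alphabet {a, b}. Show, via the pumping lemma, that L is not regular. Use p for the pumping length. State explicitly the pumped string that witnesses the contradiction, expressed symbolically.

Toward a contradiction, assume L is regular with pumping length p.
Take w = a^p b^p a^p b^p = uu where u = a^pb^p; then w ∈ L and |w| = 4p ≥ p.
The pumping lemma gives a decomposition w = xyz where |xy| ≤ p and y is nonempty.
Because |xy| ≤ p and w begins with p copies of a, we have y = a^k with 1 ≤ k ≤ p.
Pump with i = 2: xy^2z = a^{p+k} b^p a^p b^p, of length 4p+k. Suppose this equals vv. The string starts with a and ends with b, so v does too; thus the boundary between the two copies of v is a b→a transition. There is exactly one such transition, at position 2p+k, so |v| = 2p+k and |vv| = 4p+2k ≠ 4p+k since k ≥ 1. So xy^2z ∉ L.
Contradiction. Therefore L is not regular.

a^{p+k} b^p a^p b^p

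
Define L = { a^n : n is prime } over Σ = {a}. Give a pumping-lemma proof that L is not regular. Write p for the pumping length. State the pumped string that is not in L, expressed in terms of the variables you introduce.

a^{q(1+k)}

Toward a contradiction, assume L is regular with pumping length p.
Let q be a prime with q ≥ p+2 (infinitely many primes exist), and take w = a^q ∈ L with |w| = q ≥ p.
By the pumping lemma, w = xyz with |xy| ≤ p and |y| > 0.
Then y = a^k for some k with 1 ≤ k ≤ p.
Since 1 ≤ k ≤ p, |xz| = q-k. Pump with i = q+1: |xy^{q+1}z| = (q-k)+(q+1)k = q+qk = q(1+k), which is composite (both factors ≥ 2). So xy^{q+1}z = a^{q(1+k)} ∉ L.
Contradiction. Therefore L is not regular.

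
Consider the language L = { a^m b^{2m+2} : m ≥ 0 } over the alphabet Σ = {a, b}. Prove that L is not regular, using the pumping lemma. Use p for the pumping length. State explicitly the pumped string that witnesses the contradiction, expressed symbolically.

a^{p+k} b^{2p+2}

Suppose for contradiction that L is regular, and let p be the pumping length.
Take w = a^p b^{2p+2}. Then w ∈ L and |w| = 3p+2 ≥ p.
The pumping lemma gives a decomposition w = xyz where |xy| ≤ p and y is nonempty.
Since the first p symbols of w are all a's and |xy| ≤ p, y lies entirely in the leading a-block: y = a^k for some k with 1 ≤ k ≤ p.
Pump with i = 2: xy^2z = a^{p+k} b^{2p+2}. For this to lie in L we would need 2p+2 = 2(p+k)+2, which forces k = 0. But k ≥ 1, so xy^2z ∉ L.
Contradiction. Therefore L is not regular.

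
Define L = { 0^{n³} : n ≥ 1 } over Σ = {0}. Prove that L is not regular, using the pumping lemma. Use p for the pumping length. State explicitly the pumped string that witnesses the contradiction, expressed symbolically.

0^{p³+k}

Assume L is regular; let p be its pumping constant.
Take w = 0^{p³} ∈ L with |w| = p³ ≥ p.
Write w = xyz as guaranteed by the lemma, with |xy| ≤ p and |y| > 0.
Then y = 0^k for some k with 1 ≤ k ≤ p.
Pump with i = 2: xy^2z = 0^{p³+k}. Since 1 ≤ k ≤ p, p³ < p³+k ≤ p³+p < p³+3p²+3p+1 = (p+1)³, so p³+k is not a perfect cube. So xy^2z ∉ L.
Contradiction. Therefore L is not regular.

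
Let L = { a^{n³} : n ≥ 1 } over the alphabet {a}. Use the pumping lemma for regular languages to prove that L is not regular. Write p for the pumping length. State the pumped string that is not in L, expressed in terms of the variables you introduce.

Assume L is regular; let p be its pumping constant.
Take w = a^{p³} ∈ L with |w| = p³ ≥ p.
The pumping lemma gives a decomposition w = xyz where |xy| ≤ p and y is nonempty.
Then y = a^k for some k with 1 ≤ k ≤ p.
Pump with i = 2: xy^2z = a^{p³+k}. Since 1 ≤ k ≤ p, p³ < p³+k ≤ p³+p < p³+3p²+3p+1 = (p+1)³, so p³+k is not a perfect cube. So xy^2z ∉ L.
Contradiction. Therefore L is not regular.

a^{p³+k}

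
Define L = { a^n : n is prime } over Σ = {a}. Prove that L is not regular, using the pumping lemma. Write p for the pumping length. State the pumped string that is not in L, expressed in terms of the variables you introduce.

Toward a contradiction, assume L is regular with pumping length p.
Let q be a prime with q ≥ p+2 (infinitely many primes exist), and take w = a^q ∈ L with |w| = q ≥ p.
Write w = xyz as guaranteed by the lemma, with |xy| ≤ p and y is nonempty.
Then y = a^k for some k with 1 ≤ k ≤ p.
Since 1 ≤ k ≤ p, |xz| = q-k. Pump with i = q+1: |xy^{q+1}z| = (q-k)+(q+1)k = q+qk = q(1+k), which is composite (both factors ≥ 2). So xy^{q+1}z = a^{q(1+k)} ∉ L.
Contradiction. Therefore L is not regular.

a^{q(1+k)}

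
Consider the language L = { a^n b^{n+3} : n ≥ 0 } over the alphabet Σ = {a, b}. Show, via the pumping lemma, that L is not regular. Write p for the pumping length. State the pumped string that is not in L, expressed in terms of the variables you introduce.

a^{p+k} b^{p+3}

Suppose for contradiction that L is regular, and let p be the pumping length.
Let w = a^p b^{p+3} ∈ L; note |w| = 2p+3 ≥ p.
Write w = xyz as guaranteed by the lemma, with |xy| ≤ p and y is nonempty.
Since the first p symbols of w are all a's and |xy| ≤ p, y lies entirely in the leading a-block: y = a^k for some k with 1 ≤ k ≤ p.
Pump with i = 2: xy^2z = a^{p+k} b^{p+3}. For this to lie in L we would need p+3 = (p+k)+3, which forces k = 0. But k ≥ 1, so xy^2z ∉ L.
This contradicts the pumping lemma, so L is not regular.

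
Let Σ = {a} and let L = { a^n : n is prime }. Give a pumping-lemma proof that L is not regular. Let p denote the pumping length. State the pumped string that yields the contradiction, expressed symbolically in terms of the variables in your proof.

a^{q(1+k)}

Suppose for contradiction that L is regular, and let p be the pumping length.
Let q be a prime with q ≥ p+2 (infinitely many primes exist), and take w = a^q ∈ L with |w| = q ≥ p.
Write w = xyz as guaranteed by the lemma, with |xy| ≤ p and y is nonempty.
Then y = a^k for some k with 1 ≤ k ≤ p.
Since 1 ≤ k ≤ p, |xz| = q-k. Pump with i = q+1: |xy^{q+1}z| = (q-k)+(q+1)k = q+qk = q(1+k), which is composite (both factors ≥ 2). So xy^{q+1}z = a^{q(1+k)} ∉ L.
Contradiction. Therefore L is not regular.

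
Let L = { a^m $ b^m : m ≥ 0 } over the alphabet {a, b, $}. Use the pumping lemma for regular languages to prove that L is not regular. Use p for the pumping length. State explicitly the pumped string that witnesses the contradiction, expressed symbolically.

Toward a contradiction, assume L is regular with pumping length p.
Take w = a^p $ b^p ∈ L with |w| = 2p+1 ≥ p.
By the pumping lemma, w = xyz with |xy| ≤ p and |y| ≥ 1.
The first p characters of w are a's, so xy (and hence y) consists only of a's. Write y = a^k, 1 ≤ k ≤ p.
Pump with i = 2: xy^2z = a^{p+k} $ b^p, which would require p+k = p. But k ≥ 1, so xy^2z ∉ L.
Contradiction. Therefore L is not regular.

a^{p+k} $ b^p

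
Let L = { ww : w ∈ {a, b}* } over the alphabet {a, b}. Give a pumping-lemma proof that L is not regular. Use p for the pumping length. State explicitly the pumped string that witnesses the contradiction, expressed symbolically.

a^{p+k} b^p a^p b^p

Assume L is regular. Let p be the pumping length given by the pumping lemma.
Take w = a^p b^p a^p b^p = uu where u = a^pb^p; then w ∈ L and |w| = 4p ≥ p.
The pumping lemma gives a decomposition w = xyz where |xy| ≤ p and y is nonempty.
Since the first p symbols of w are all a's and |xy| ≤ p, y lies entirely in the leading a-block: y = a^k for some k with 1 ≤ k ≤ p.
Pump with i = 2: xy^2z = a^{p+k} b^p a^p b^p, of length 4p+k. Suppose this equals vv. The string starts with a and ends with b, so v does too; thus the boundary between the two copies of v is a b→a transition. There is exactly one such transition, at position 2p+k, so |v| = 2p+k and |vv| = 4p+2k ≠ 4p+k since k ≥ 1. So xy^2z ∉ L.
This contradicts the pumping lemma, so L is not regular.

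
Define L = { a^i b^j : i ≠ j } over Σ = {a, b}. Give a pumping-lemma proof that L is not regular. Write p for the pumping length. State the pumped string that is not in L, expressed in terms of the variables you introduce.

Assume L is regular; let p be its pumping constant.
Choose w = a^p b^{p+p!}. Since p ≠ p+p!, w ∈ L; and |w| ≥ p.
By the pumping lemma, w = xyz with |xy| ≤ p and |y| > 0.
The first p characters of w are a's, so xy (and hence y) consists only of a's. Write y = a^k, 1 ≤ k ≤ p.
Since 1 ≤ k ≤ p, k divides p!; set t = 1 + p!/k. Then xy^t z has p + (p!/k)·k = p + p! copies of a. Now the a-count equals the b-count, so i ≠ j fails. So xy^t z = a^{p+p!} b^{p+p!} ∉ L.
This is a contradiction; hence L is not regular.

a^{p+p!} b^{p+p!}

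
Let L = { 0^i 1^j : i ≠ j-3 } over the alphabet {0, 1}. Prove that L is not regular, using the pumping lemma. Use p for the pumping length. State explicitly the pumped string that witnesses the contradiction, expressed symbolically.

Assume L is regular; let p be its pumping constant.
Choose w = 0^p 1^{p+p!+3}. Since p ≠ (p+p!+3)-3 = p+p!, w ∈ L; and |w| ≥ p.
Write w = xyz as guaranteed by the lemma, with |xy| ≤ p and y is nonempty.
Because |xy| ≤ p and w begins with p copies of 0, we have y = 0^k with 1 ≤ k ≤ p.
Since 1 ≤ k ≤ p, k divides p!; set t = 1 + p!/k. Then xy^t z has p + (p!/k)·k = p + p! copies of 0. Now the 0-count is p+p! and (1-count)-3 = (p+p!+3)-3 = p+p!, so i ≠ j-3 fails. So xy^t z = 0^{p+p!} 1^{p+p!+3} ∉ L.
Contradiction. Therefore L is not regular.

0^{p+p!} 1^{p+p!+3}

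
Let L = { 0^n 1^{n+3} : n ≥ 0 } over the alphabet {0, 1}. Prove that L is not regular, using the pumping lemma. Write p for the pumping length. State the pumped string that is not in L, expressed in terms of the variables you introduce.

0^{p+k} 1^{p+3}

Assume L is regular; let p be its pumping constant.
Choose w = 0^p 1^{p+3}, which is in L with |w| = 2p+3 ≥ p.
Write w = xyz as guaranteed by the lemma, with |xy| ≤ p and y is nonempty.
Since the first p symbols of w are all 0's and |xy| ≤ p, y lies entirely in the leading 0-block: y = 0^k for some k with 1 ≤ k ≤ p.
Pump with i = 2: xy^2z = 0^{p+k} 1^{p+3}. For this to lie in L we would need p+3 = (p+k)+3, which forces k = 0. But k ≥ 1, so xy^2z ∉ L.
This is a contradiction; hence L is not regular.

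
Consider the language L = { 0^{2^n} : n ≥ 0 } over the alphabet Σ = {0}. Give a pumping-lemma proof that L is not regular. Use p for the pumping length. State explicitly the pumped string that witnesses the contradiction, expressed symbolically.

Assume L is regular. Let p be the pumping length given by the pumping lemma.
Take w = 0^{2^p} ∈ L with |w| = 2^p ≥ p.
By the pumping lemma, w = xyz with |xy| ≤ p and |y| ≥ 1.
Then y = 0^k for some k with 1 ≤ k ≤ p.
Pump with i = 2: xy^2z = 0^{2^p+k}. Since 1 ≤ k ≤ p < 2^p, we have 2^p < 2^p+k < 2^{p+1}, so 2^p+k is not a power of 2. So xy^2z ∉ L.
This is a contradiction; hence L is not regular.

0^{2^p+k}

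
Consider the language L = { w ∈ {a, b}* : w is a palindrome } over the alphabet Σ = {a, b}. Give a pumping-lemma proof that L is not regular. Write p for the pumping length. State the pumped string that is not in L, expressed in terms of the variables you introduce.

Assume L is regular. Let p be the pumping length given by the pumping lemma.
Take w = a^p b a^p, a palindrome of length 2p+1 ≥ p.
By the pumping lemma, w = xyz with |xy| ≤ p and |y| ≥ 1.
Since the first p symbols of w are all a's and |xy| ≤ p, y lies entirely in the leading a-block: y = a^k for some k with 1 ≤ k ≤ p.
Pump with i = 2: xy^2z = a^{p+k} b a^p. Its reverse is a^p b a^{p+k}, which differs from xy^2z since k ≥ 1. So xy^2z is not a palindrome and xy^2z ∉ L.
This is a contradiction; hence L is not regular.

a^{p+k} b a^p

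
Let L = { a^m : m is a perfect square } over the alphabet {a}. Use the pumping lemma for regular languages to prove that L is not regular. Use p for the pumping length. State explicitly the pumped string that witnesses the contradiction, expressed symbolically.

Toward a contradiction, assume L is regular with pumping length p.
Take w = a^{p²} ∈ L with |w| = p² ≥ p.
By the pumping lemma, w = xyz with |xy| ≤ p and |y| ≥ 1.
Then y = a^k for some k with 1 ≤ k ≤ p.
Pump with i = 2: xy^2z = a^{p²+k}. Since 1 ≤ k ≤ p, p² < p²+k ≤ p²+p < (p+1)², so p²+k lies strictly between consecutive squares and is not a perfect square. So xy^2z ∉ L.
This is a contradiction; hence L is not regular.

a^{p²+k}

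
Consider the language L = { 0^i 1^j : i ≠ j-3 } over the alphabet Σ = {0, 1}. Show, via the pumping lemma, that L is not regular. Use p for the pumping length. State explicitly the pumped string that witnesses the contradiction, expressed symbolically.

Suppose for contradiction that L is regular, and let p be the pumping length.
Choose w = 0^p 1^{p+p!+3}. Since p ≠ (p+p!+3)-3 = p+p!, w ∈ L; and |w| ≥ p.
By the pumping lemma, w = xyz with |xy| ≤ p and |y| > 0.
The first p characters of w are 0's, so xy (and hence y) consists only of 0's. Write y = 0^k, 1 ≤ k ≤ p.
Since 1 ≤ k ≤ p, k divides p!; set t = 1 + p!/k. Then xy^t z has p + (p!/k)·k = p + p! copies of 0. Now the 0-count is p+p! and (1-count)-3 = (p+p!+3)-3 = p+p!, so i ≠ j-3 fails. So xy^t z = 0^{p+p!} 1^{p+p!+3} ∉ L.
Contradiction. Therefore L is not regular.

0^{p+p!} 1^{p+p!+3}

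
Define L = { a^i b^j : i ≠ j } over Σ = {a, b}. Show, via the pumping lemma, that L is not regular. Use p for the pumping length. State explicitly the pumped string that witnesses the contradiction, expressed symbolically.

a^{p+p!} b^{p+p!}

Assume L is regular. Let p be the pumping length given by the pumping lemma.
Choose w = a^p b^{p+p!}. Since p ≠ p+p!, w ∈ L; and |w| ≥ p.
Write w = xyz as guaranteed by the lemma, with |xy| ≤ p and |y| ≥ 1.
Because |xy| ≤ p and w begins with p copies of a, we have y = a^k with 1 ≤ k ≤ p.
Since 1 ≤ k ≤ p, k divides p!; set t = 1 + p!/k. Then xy^t z has p + (p!/k)·k = p + p! copies of a. Now the a-count equals the b-count, so i ≠ j fails. So xy^t z = a^{p+p!} b^{p+p!} ∉ L.
Contradiction. Therefore L is not regular.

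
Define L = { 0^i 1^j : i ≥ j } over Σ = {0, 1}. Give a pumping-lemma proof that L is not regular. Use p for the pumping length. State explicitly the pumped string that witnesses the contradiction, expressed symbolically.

Assume L is regular. Let p be the pumping length given by the pumping lemma.
Choose w = 0^p 1^p ∈ L, with |w| = 2p ≥ p.
By the pumping lemma, w = xyz with |xy| ≤ p and |y| > 0.
The first p characters of w are 0's, so xy (and hence y) consists only of 0's. Write y = 0^k, 1 ≤ k ≤ p.
Consider xy^0z = xz = 0^{p-k} 1^p. Since k ≥ 1, the 0-count p-k is less than p, so i ≥ j fails; thus xz ∉ L.
This contradicts the pumping lemma, so L is not regular.

0^{p-k} 1^p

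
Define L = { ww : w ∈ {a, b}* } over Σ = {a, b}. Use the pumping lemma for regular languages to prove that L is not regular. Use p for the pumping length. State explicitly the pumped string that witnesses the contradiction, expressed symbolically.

a^{p+k} b^p a^p b^p

Suppose for contradiction that L is regular, and let p be the pumping length.
Take w = a^p b^p a^p b^p = uu where u = a^pb^p; then w ∈ L and |w| = 4p ≥ p.
The pumping lemma gives a decomposition w = xyz where |xy| ≤ p and |y| > 0.
The first p characters of w are a's, so xy (and hence y) consists only of a's. Write y = a^k, 1 ≤ k ≤ p.
Pump with i = 2: xy^2z = a^{p+k} b^p a^p b^p, of length 4p+k. Suppose this equals vv. The string starts with a and ends with b, so v does too; thus the boundary between the two copies of v is a b→a transition. There is exactly one such transition, at position 2p+k, so |v| = 2p+k and |vv| = 4p+2k ≠ 4p+k since k ≥ 1. So xy^2z ∉ L.
This is a contradiction; hence L is not regular.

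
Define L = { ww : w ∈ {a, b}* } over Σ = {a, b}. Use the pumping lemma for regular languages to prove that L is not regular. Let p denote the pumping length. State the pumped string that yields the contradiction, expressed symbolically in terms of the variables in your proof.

a^{p+k} b^p a^p b^p

Assume L is regular; let p be its pumping constant.
Take w = a^p b^p a^p b^p = uu where u = a^pb^p; then w ∈ L and |w| = 4p ≥ p.
Write w = xyz as guaranteed by the lemma, with |xy| ≤ p and y is nonempty.
Since the first p symbols of w are all a's and |xy| ≤ p, y lies entirely in the leading a-block: y = a^k for some k with 1 ≤ k ≤ p.
Pump with i = 2: xy^2z = a^{p+k} b^p a^p b^p, of length 4p+k. Suppose this equals vv. The string starts with a and ends with b, so v does too; thus the boundary between the two copies of v is a b→a transition. There is exactly one such transition, at position 2p+k, so |v| = 2p+k and |vv| = 4p+2k ≠ 4p+k since k ≥ 1. So xy^2z ∉ L.
This contradicts the pumping lemma, so L is not regular.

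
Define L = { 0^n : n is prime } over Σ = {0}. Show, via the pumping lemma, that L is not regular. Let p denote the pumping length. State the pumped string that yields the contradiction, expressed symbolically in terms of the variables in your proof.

Toward a contradiction, assume L is regular with pumping length p.
Let q be a prime with q ≥ p+2 (infinitely many primes exist), and take w = 0^q ∈ L with |w| = q ≥ p.
The pumping lemma gives a decomposition w = xyz where |xy| ≤ p and y is nonempty.
Then y = 0^k for some k with 1 ≤ k ≤ p.
Since 1 ≤ k ≤ p, |xz| = q-k. Pump with i = q+1: |xy^{q+1}z| = (q-k)+(q+1)k = q+qk = q(1+k), which is composite (both factors ≥ 2). So xy^{q+1}z = 0^{q(1+k)} ∉ L.
This contradicts the pumping lemma, so L is not regular.

0^{q(1+k)}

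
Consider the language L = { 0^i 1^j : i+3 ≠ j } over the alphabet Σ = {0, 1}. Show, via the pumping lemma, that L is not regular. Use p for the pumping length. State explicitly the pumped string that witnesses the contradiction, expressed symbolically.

0^{p+p!} 1^{p+p!+3}

Assume L is regular; let p be its pumping constant.
Choose w = 0^p 1^{p+p!+3}. Since p ≠ (p+p!+3)-3 = p+p!, w ∈ L; and |w| ≥ p.
Write w = xyz as guaranteed by the lemma, with |xy| ≤ p and |y| > 0.
The first p characters of w are 0's, so xy (and hence y) consists only of 0's. Write y = 0^k, 1 ≤ k ≤ p.
Since 1 ≤ k ≤ p, k divides p!; set t = 1 + p!/k. Then xy^t z has p + (p!/k)·k = p + p! copies of 0. Now the 0-count is p+p! and (1-count)-3 = (p+p!+3)-3 = p+p!, so i+3 ≠ j fails. So xy^t z = 0^{p+p!} 1^{p+p!+3} ∉ L.
This contradicts the pumping lemma, so L is not regular.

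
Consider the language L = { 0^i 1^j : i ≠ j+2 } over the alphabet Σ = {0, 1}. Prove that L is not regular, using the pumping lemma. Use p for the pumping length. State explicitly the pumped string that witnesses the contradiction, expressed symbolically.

Suppose for contradiction that L is regular, and let p be the pumping length.
Choose w = 0^p 1^{p+p!-2}. Since p ≠ (p+p!-2)+2 = p+p!, w ∈ L; and |w| ≥ p.
By the pumping lemma, w = xyz with |xy| ≤ p and y is nonempty.
Since the first p symbols of w are all 0's and |xy| ≤ p, y lies entirely in the leading 0-block: y = 0^k for some k with 1 ≤ k ≤ p.
Since 1 ≤ k ≤ p, k divides p!; set t = 1 + p!/k. Then xy^t z has p + (p!/k)·k = p + p! copies of 0. Now the 0-count is p+p! and (1-count)+2 = (p+p!-2)+2 = p+p!, so i ≠ j+2 fails. So xy^t z = 0^{p+p!} 1^{p+p!-2} ∉ L.
This is a contradiction; hence L is not regular.

0^{p+p!} 1^{p+p!-2}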